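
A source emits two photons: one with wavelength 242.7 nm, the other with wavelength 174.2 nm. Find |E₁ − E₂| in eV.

Using E = hc/λ: E₁ = 8.1848·10^-19 J, E₂ = 1.1403·10^-18 J.
|ΔE| = |8.1848·10^-19 − 1.1403·10^-18| = 3.22·10^-19 J = 2.01 eV.

2.01 eV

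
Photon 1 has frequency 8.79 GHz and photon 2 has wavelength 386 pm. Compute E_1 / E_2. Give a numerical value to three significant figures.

1.13 × 10^-8

E_1 = 5.824 × 10^-24 J (from frequency = 8.79 GHz, via E = hf).
E_2 = 5.146 × 10^-16 J (from wavelength = 386 pm, via E = hc/λ).
Ratio = 5.824 × 10^-24 / 5.146 × 10^-16 = 1.13 × 10^-8.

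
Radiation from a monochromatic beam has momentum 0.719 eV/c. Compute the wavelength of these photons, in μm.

1.72 μm

Convert to SI: p = 0.719 eV/c = 3.8425 × 10^-28 kg·m/s.
Since λ = h/p for a photon, λ = 1.724 × 10^-6 m.
Converting to μm: λ = 1.724 μm ≈ 1.72 μm.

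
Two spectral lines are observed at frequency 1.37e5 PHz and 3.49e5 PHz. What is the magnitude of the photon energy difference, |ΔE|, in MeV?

0.877 MeV

Using E = hf: E₁ = 9.078e-14 J, E₂ = 2.312e-13 J.
|ΔE| = |9.078e-14 − 2.312e-13| = 1.40e-13 J = 0.877 MeV.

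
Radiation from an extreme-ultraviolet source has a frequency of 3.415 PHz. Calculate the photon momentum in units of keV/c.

0.0141 keV/c

(h = 6.62607015·10^-34 J·s, c = 2.99792458·10^8 m/s, 1 eV = 1.602176634·10^-19 J.)
In SI units: f = 3.415 PHz = 3.415·10^15 Hz.
The photon relation is p = hf/c, giving p = 7.548·10^-27 kg·m/s.
Converting to keV/c: p = 0.01412 keV/c ≈ 0.0141 keV/c.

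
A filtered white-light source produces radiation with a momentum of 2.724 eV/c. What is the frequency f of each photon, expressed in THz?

659 THz

Take h = 6.62607015 × 10^-34 J·s, c = 2.99792458 × 10^8 m/s, 1 eV = 1.602176634 × 10^-19 J.
Convert to SI: p = 2.724 eV/c = 1.4558 × 10^-27 kg·m/s.
Since f = pc/h for a photon, f = 6.587 × 10^14 Hz.
Converting to THz: f = 658.7 THz ≈ 659 THz.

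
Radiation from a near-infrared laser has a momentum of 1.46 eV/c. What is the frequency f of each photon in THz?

353 THz

Use h = 6.62607015e-34 J·s, c = 2.99792458e8 m/s, 1 eV = 1.602176634e-19 J.
In SI units: p = 1.46 eV/c = 7.8027e-28 kg·m/s.
For a photon f = pc/h, so f = 3.530e14 Hz.
Converting to THz: f = 353.0 THz ≈ 353 THz.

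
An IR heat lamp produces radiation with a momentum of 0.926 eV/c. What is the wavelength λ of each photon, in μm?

In SI units: p = 0.926 eV/c = 4.9488e-28 kg·m/s.
Apply λ = h/p: λ = 1.339e-6 m.
Converting to μm: λ = 1.339 μm ≈ 1.34 μm.

1.34 μm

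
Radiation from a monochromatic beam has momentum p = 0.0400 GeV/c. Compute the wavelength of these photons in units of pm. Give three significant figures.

Use h = 6.62607015e-34 J·s, c = 2.99792458e8 m/s, 1 eV = 1.602176634e-19 J.
First convert: p = 0.0400 GeV/c = 2.1377e-20 kg·m/s.
For a photon λ = h/p, so λ = 3.100e-14 m.
Converting to pm: λ = 0.03100 pm ≈ 0.0310 pm.

0.0310 pm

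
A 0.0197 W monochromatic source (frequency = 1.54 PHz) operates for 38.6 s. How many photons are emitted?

7.45·10^17 photons

Total energy: E_total = P·t = 0.0197 × 38.6 = 0.7604 J.
Per-photon energy: E = 1.020·10^-18 J.
N = E_total / E_photon = 7.45·10^17.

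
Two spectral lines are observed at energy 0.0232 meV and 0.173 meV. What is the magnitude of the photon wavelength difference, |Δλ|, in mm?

46.3 mm

Using λ = hc/E: λ₁ = 0.05344 m, λ₂ = 0.007167 m.
|Δλ| = |0.05344 − 0.007167| = 0.0463 m = 46.3 mm.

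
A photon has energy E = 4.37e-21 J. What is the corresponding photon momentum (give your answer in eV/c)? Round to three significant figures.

For a photon p = E/c, so p = 1.458e-29 kg·m/s.
Converting to eV/c: p = 0.02728 eV/c ≈ 0.0273 eV/c.

0.0273 eV/c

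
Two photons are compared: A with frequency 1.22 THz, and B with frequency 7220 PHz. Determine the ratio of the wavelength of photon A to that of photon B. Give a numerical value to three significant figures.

λ_A = 2.457 × 10^-4 m (from frequency = 1.22 THz, via λ = c/f).
λ_B = 4.152 × 10^-11 m (from frequency = 7220 PHz, via λ = c/f).
Ratio = 2.457 × 10^-4 / 4.152 × 10^-11 = 5.92 × 10^6.

5.92 × 10^6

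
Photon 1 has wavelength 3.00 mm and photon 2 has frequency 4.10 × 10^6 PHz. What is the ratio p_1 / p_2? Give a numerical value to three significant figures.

2.44 × 10^-11

p_1 = 2.209 × 10^-31 kg·m/s (from wavelength = 3.00 mm, via p = h/λ).
p_2 = 9.062 × 10^-21 kg·m/s (from frequency = 4.10 × 10^6 PHz, via p = hf/c).
Ratio = 2.209 × 10^-31 / 9.062 × 10^-21 = 2.44 × 10^-11.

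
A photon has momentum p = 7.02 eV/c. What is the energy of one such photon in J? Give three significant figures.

1.12 × 10^-18 J

Convert to SI: p = 7.02 eV/c = 3.7517 × 10^-27 kg·m/s.
Apply E = pc: E = 1.125 × 10^-18 J.
So E ≈ 1.12 × 10^-18 J.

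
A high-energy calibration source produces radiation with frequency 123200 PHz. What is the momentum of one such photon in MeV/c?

(h = 6.62607015e-34 J·s, c = 2.99792458e8 m/s, 1 eV = 1.602176634e-19 J.)
First convert: f = 123200 PHz = 1.232e20 Hz.
Apply p = hf/c: p = 2.723e-22 kg·m/s.
Converting to MeV/c: p = 0.5095 MeV/c ≈ 0.510 MeV/c.

0.510 MeV/c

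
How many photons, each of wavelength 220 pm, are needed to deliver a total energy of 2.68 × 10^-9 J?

2.97 × 10^6 photons

Per-photon energy: E = 9.029 × 10^-16 J (from wavelength = 220 pm).
N = E_total / E_photon = 2.68 × 10^-9 J / 9.029 × 10^-16 J = 2.97 × 10^6.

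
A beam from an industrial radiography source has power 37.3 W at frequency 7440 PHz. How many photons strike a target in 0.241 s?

Total energy: E_total = P·t = 37.3 × 0.241 = 8.989 J.
Per-photon energy: E = 4.930 × 10^-15 J.
N = E_total / E_photon = 1.82 × 10^15.

1.82 × 10^15 photons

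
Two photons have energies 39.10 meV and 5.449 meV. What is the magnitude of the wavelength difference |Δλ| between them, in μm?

Using λ = hc/E: λ₁ = 3.1710 × 10^-5 m, λ₂ = 2.2754 × 10^-4 m.
|Δλ| = |3.1710 × 10^-5 − 2.2754 × 10^-4| = 1.96 × 10^-4 m = 196 μm.

196 μm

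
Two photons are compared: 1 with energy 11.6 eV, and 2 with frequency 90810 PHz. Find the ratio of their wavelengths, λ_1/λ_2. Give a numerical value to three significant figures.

λ_1 = 1.069e-7 m (from energy = 11.6 eV, via λ = hc/E).
λ_2 = 3.301e-12 m (from frequency = 90810 PHz, via λ = c/f).
Ratio = 1.069e-7 / 3.301e-12 = 3.24e4.

3.24e4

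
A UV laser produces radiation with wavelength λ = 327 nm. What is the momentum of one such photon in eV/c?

First convert: λ = 327 nm = 3.27e-7 m.
Since p = h/λ for a photon, p = 2.026e-27 kg·m/s.
Converting to eV/c: p = 3.792 eV/c ≈ 3.79 eV/c.

3.79 eV/c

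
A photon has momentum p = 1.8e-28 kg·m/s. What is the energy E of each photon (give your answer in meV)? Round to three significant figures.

337 meV

Take c = 2.99792458e8 m/s, 1 eV = 1.602176634e-19 J.
The photon relation is E = pc, giving E = 5.396e-20 J.
Converting to meV: E = 336.8 meV ≈ 337 meV.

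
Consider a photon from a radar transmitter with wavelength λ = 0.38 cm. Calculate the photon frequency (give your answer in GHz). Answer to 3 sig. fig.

78.9 GHz

First convert: λ = 0.38 cm = 0.0038 m.
Since f = c/λ for a photon, f = 7.889·10^10 Hz.
Converting to GHz: f = 78.89 GHz ≈ 78.9 GHz.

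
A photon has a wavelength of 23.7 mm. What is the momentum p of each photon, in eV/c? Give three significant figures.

5.23 × 10^-5 eV/c

First convert: λ = 23.7 mm = 0.0237 m.
The photon relation is p = h/λ, giving p = 2.796 × 10^-32 kg·m/s.
Converting to eV/c: p = 5.231 × 10^-5 eV/c ≈ 5.23 × 10^-5 eV/c.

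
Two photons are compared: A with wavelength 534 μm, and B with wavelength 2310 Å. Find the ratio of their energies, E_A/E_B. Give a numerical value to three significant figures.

E_A = 3.720 × 10^-22 J (from wavelength = 534 μm, via E = hc/λ).
E_B = 8.599 × 10^-19 J (from wavelength = 2310 Å, via E = hc/λ).
Ratio = 3.720 × 10^-22 / 8.599 × 10^-19 = 4.33 × 10^-4.

4.33 × 10^-4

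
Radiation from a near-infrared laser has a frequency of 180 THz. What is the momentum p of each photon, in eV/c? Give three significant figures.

0.744 eV/c

Convert to SI: f = 180 THz = 1.8 × 10^14 Hz.
For a photon p = hf/c, so p = 3.978 × 10^-28 kg·m/s.
Converting to eV/c: p = 0.7444 eV/c ≈ 0.744 eV/c.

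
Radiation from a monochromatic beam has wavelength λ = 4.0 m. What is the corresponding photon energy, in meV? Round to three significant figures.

Apply E = hc/λ: E = 4.966e-26 J.
Converting to meV: E = 3.100e-4 meV ≈ 3.10e-4 meV.

3.10e-4 meV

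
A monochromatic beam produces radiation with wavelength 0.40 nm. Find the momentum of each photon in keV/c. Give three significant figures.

3.10 keV/c

(h = 6.62607015 × 10^-34 J·s, c = 2.99792458 × 10^8 m/s, 1 eV = 1.602176634 × 10^-19 J.)
First convert: λ = 0.40 nm = 4.0 × 10^-10 m.
Since p = h/λ for a photon, p = 1.657 × 10^-24 kg·m/s.
Converting to keV/c: p = 3.100 keV/c ≈ 3.10 keV/c.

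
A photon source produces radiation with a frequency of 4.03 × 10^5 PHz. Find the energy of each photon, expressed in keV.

1670 keV

Convert to SI: f = 4.03 × 10^5 PHz = 4.03 × 10^20 Hz.
The photon relation is E = hf, giving E = 2.670 × 10^-13 J.
Converting to keV: E = 1667 keV ≈ 1670 keV.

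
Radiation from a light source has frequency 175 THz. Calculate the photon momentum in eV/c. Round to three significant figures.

0.724 eV/c

In SI units: f = 175 THz = 1.75e14 Hz.
Since p = hf/c for a photon, p = 3.868e-28 kg·m/s.
Converting to eV/c: p = 0.7237 eV/c ≈ 0.724 eV/c.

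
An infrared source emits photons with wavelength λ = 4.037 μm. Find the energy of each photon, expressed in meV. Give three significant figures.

Take h = 6.62607015 × 10^-34 J·s, c = 2.99792458 × 10^8 m/s, 1 eV = 1.602176634 × 10^-19 J.
In SI units: λ = 4.037 μm = 4.037 × 10^-6 m.
Apply E = hc/λ: E = 4.921 × 10^-20 J.
Converting to meV: E = 307.1 meV ≈ 307 meV.

307 meV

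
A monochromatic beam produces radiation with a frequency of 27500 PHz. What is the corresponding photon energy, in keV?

114 keV

Convert to SI: f = 27500 PHz = 2.75 × 10^19 Hz.
Apply E = hf: E = 1.822 × 10^-14 J.
Converting to keV: E = 113.7 keV ≈ 114 keV.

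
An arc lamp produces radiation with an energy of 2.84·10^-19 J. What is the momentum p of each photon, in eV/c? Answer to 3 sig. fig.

1.77 eV/c

Use c = 2.99792458·10^8 m/s, 1 eV = 1.602176634·10^-19 J.
Apply p = E/c: p = 9.473·10^-28 kg·m/s.
Converting to eV/c: p = 1.773 eV/c ≈ 1.77 eV/c.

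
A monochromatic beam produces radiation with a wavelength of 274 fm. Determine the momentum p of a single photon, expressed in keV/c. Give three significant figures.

4520 keV/c

Convert to SI: λ = 274 fm = 2.74e-13 m.
For a photon p = h/λ, so p = 2.418e-21 kg·m/s.
Converting to keV/c: p = 4525 keV/c ≈ 4520 keV/c.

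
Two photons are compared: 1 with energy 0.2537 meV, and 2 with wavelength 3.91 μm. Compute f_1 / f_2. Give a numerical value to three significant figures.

8.00 × 10^-4

f_1 = 6.134 × 10^10 Hz (from energy = 0.2537 meV, via f = E/h).
f_2 = 7.667 × 10^13 Hz (from wavelength = 3.91 μm, via f = c/λ).
Ratio = 6.134 × 10^10 / 7.667 × 10^13 = 8.00 × 10^-4.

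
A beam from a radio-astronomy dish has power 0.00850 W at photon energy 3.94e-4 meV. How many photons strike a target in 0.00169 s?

2.28e20 photons

Total energy: E_total = P·t = 0.00850 × 0.00169 = 1.437e-5 J.
Per-photon energy: E = 6.313e-26 J.
N = E_total / E_photon = 2.28e20.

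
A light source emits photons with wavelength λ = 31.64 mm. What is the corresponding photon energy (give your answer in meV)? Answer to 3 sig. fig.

0.0392 meV

(h = 6.62607015e-34 J·s, c = 2.99792458e8 m/s, 1 eV = 1.602176634e-19 J.)
First convert: λ = 31.64 mm = 0.03164 m.
Since E = hc/λ for a photon, E = 6.278e-24 J.
Converting to meV: E = 0.03919 meV ≈ 0.0392 meV.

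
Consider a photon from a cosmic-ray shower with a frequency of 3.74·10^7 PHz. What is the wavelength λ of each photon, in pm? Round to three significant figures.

8.02·10^-3 pm

First convert: f = 3.74·10^7 PHz = 3.74·10^22 Hz.
For a photon λ = c/f, so λ = 8.016·10^-15 m.
Converting to pm: λ = 0.008016 pm ≈ 8.02·10^-3 pm.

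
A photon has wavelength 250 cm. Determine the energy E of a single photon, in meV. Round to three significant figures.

(h = 6.62607015e-34 J·s, c = 2.99792458e8 m/s, 1 eV = 1.602176634e-19 J.)
First convert: λ = 250 cm = 2.5 m.
Since E = hc/λ for a photon, E = 7.946e-26 J.
Converting to meV: E = 4.959e-4 meV ≈ 4.96e-4 meV.

4.96e-4 meV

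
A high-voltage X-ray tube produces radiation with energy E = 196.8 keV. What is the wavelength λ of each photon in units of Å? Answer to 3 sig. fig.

0.0630 Å

(h = 6.62607015·10^-34 J·s, c = 2.99792458·10^8 m/s, 1 eV = 1.602176634·10^-19 J.)
First convert: E = 196.8 keV = 3.1531·10^-14 J.
For a photon λ = hc/E, so λ = 6.300·10^-12 m.
Converting to Å: λ = 0.06300 Å ≈ 0.0630 Å.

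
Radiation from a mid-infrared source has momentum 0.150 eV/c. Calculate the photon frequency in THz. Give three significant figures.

36.3 THz

First convert: p = 0.150 eV/c = 8.0164 × 10^-29 kg·m/s.
Since f = pc/h for a photon, f = 3.627 × 10^13 Hz.
Converting to THz: f = 36.27 THz ≈ 36.3 THz.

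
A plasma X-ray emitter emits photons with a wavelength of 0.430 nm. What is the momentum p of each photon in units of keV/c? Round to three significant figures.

2.88 keV/c

Use h = 6.62607015·10^-34 J·s, c = 2.99792458·10^8 m/s, 1 eV = 1.602176634·10^-19 J.
First convert: λ = 0.430 nm = 4.30·10^-10 m.
Since p = h/λ for a photon, p = 1.541·10^-24 kg·m/s.
Converting to keV/c: p = 2.883 keV/c ≈ 2.88 keV/c.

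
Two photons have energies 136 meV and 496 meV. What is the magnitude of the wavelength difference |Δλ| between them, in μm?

6.62 μm

Using λ = hc/E: λ₁ = 9.116e-6 m, λ₂ = 2.500e-6 m.
|Δλ| = |9.116e-6 − 2.500e-6| = 6.62e-6 m = 6.62 μm.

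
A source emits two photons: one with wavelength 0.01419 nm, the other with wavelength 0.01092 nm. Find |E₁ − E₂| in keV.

Using E = hc/λ: E₁ = 1.3999e-14 J, E₂ = 1.8191e-14 J.
|ΔE| = |1.3999e-14 − 1.8191e-14| = 4.19e-15 J = 26.2 keV.

26.2 keV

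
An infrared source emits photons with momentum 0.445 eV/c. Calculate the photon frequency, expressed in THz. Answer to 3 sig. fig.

108 THz

Convert to SI: p = 0.445 eV/c = 2.3782e-28 kg·m/s.
Apply f = pc/h: f = 1.076e14 Hz.
Converting to THz: f = 107.6 THz ≈ 108 THz.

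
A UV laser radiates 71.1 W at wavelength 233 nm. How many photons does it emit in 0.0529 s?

4.41e18 photons

Total energy: E_total = P·t = 71.1 × 0.0529 = 3.761 J.
Per-photon energy: E = 8.526e-19 J.
N = E_total / E_photon = 4.41e18.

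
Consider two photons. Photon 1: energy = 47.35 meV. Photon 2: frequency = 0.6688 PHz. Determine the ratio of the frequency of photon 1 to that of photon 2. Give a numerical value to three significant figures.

f_1 = 1.145 × 10^13 Hz (from energy = 47.35 meV, via f = E/h).
f_2 = 6.688 × 10^14 Hz (from frequency = 0.6688 PHz, via f given directly).
Ratio = 1.145 × 10^13 / 6.688 × 10^14 = 0.0171.

0.0171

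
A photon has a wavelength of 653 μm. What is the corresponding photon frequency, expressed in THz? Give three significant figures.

Take c = 2.99792458 × 10^8 m/s.
In SI units: λ = 653 μm = 6.53 × 10^-4 m.
For a photon f = c/λ, so f = 4.591 × 10^11 Hz.
Converting to THz: f = 0.4591 THz ≈ 0.459 THz.

0.459 THz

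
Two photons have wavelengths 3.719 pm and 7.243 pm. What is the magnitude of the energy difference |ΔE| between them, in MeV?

0.162 MeV

Using E = hc/λ: E₁ = 5.3413e-14 J, E₂ = 2.7426e-14 J.
|ΔE| = |5.3413e-14 − 2.7426e-14| = 2.60e-14 J = 0.162 MeV.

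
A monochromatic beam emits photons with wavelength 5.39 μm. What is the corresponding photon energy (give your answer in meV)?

Use h = 6.62607015 × 10^-34 J·s, c = 2.99792458 × 10^8 m/s, 1 eV = 1.602176634 × 10^-19 J.
In SI units: λ = 5.39 μm = 5.39 × 10^-6 m.
Apply E = hc/λ: E = 3.685 × 10^-20 J.
Converting to meV: E = 230.0 meV ≈ 230 meV.

230 meV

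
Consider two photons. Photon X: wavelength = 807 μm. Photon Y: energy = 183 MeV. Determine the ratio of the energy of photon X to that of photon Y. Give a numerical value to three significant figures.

8.40e-12

E_X = 2.462e-22 J (from wavelength = 807 μm, via E = hc/λ).
E_Y = 2.932e-11 J (from energy = 183 MeV, via E given directly).
Ratio = 2.462e-22 / 2.932e-11 = 8.40e-12.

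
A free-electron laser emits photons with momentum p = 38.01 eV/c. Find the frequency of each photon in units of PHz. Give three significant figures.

First convert: p = 38.01 eV/c = 2.0314·10^-26 kg·m/s.
Apply f = pc/h: f = 9.191·10^15 Hz.
Converting to PHz: f = 9.191 PHz ≈ 9.19 PHz.

9.19 PHz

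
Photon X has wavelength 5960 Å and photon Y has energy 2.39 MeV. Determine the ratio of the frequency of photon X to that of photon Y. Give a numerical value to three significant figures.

f_X = 5.030 × 10^14 Hz (from wavelength = 5960 Å, via f = c/λ).
f_Y = 5.779 × 10^20 Hz (from energy = 2.39 MeV, via f = E/h).
Ratio = 5.030 × 10^14 / 5.779 × 10^20 = 8.70 × 10^-7.

8.70 × 10^-7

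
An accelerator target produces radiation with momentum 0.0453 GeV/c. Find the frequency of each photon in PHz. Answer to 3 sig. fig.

1.10e7 PHz

Convert to SI: p = 0.0453 GeV/c = 2.4210e-20 kg·m/s.
Since f = pc/h for a photon, f = 1.095e22 Hz.
Converting to PHz: f = 1.095e7 PHz ≈ 1.10e7 PHz.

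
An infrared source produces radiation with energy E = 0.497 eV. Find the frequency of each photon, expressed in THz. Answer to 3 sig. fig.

120 THz

First convert: E = 0.497 eV = 7.9628e-20 J.
The photon relation is f = E/h, giving f = 1.202e14 Hz.
Converting to THz: f = 120.2 THz ≈ 120 THz.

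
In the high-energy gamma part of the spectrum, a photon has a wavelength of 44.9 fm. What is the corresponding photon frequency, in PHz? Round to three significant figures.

Convert to SI: λ = 44.9 fm = 4.49 × 10^-14 m.
For a photon f = c/λ, so f = 6.677 × 10^21 Hz.
Converting to PHz: f = 6.677 × 10^6 PHz ≈ 6.68 × 10^6 PHz.

6.68 × 10^6 PHz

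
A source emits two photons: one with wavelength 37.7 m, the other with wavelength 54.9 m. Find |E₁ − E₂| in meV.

1.03 × 10^-5 meV

Using E = hc/λ: E₁ = 5.269 × 10^-27 J, E₂ = 3.618 × 10^-27 J.
|ΔE| = |5.269 × 10^-27 − 3.618 × 10^-27| = 1.65 × 10^-27 J = 1.03 × 10^-5 meV.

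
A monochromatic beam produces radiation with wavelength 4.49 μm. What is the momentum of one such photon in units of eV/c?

Take h = 6.62607015e-34 J·s, c = 2.99792458e8 m/s, 1 eV = 1.602176634e-19 J.
In SI units: λ = 4.49 μm = 4.49e-6 m.
The photon relation is p = h/λ, giving p = 1.476e-28 kg·m/s.
Converting to eV/c: p = 0.2761 eV/c ≈ 0.276 eV/c.

0.276 eV/c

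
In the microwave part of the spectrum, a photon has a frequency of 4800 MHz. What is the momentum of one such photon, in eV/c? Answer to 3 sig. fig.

Take h = 6.62607015 × 10^-34 J·s, c = 2.99792458 × 10^8 m/s, 1 eV = 1.602176634 × 10^-19 J.
Convert to SI: f = 4800 MHz = 4.8 × 10^9 Hz.
Apply p = hf/c: p = 1.061 × 10^-32 kg·m/s.
Converting to eV/c: p = 1.985 × 10^-5 eV/c ≈ 1.99 × 10^-5 eV/c.

1.99 × 10^-5 eV/c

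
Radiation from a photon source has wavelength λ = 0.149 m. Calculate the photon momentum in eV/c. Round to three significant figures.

8.32e-6 eV/c

For a photon p = h/λ, so p = 4.447e-33 kg·m/s.
Converting to eV/c: p = 8.321e-6 eV/c ≈ 8.32e-6 eV/c.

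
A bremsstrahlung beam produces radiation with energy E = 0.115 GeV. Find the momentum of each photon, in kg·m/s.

6.15e-20 kg·m/s

Take c = 2.99792458e8 m/s, 1 eV = 1.602176634e-19 J.
Convert to SI: E = 0.115 GeV = 1.8425e-11 J.
For a photon p = E/c, so p = 6.146e-20 kg·m/s.
So p ≈ 6.15e-20 kg·m/s.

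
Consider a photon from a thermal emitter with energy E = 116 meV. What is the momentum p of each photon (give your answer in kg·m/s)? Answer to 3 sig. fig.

6.20e-29 kg·m/s

First convert: E = 116 meV = 1.8585e-20 J.
Apply p = E/c: p = 6.199e-29 kg·m/s.
So p ≈ 6.20e-29 kg·m/s.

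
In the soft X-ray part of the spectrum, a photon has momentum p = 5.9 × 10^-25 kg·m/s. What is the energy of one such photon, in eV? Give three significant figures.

1100 eV

Use c = 2.99792458 × 10^8 m/s, 1 eV = 1.602176634 × 10^-19 J.
Apply E = pc: E = 1.769 × 10^-16 J.
Converting to eV: E = 1104 eV ≈ 1100 eV.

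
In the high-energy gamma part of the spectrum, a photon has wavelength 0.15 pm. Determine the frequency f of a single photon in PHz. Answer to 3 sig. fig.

First convert: λ = 0.15 pm = 1.5 × 10^-13 m.
Apply f = c/λ: f = 1.999 × 10^21 Hz.
Converting to PHz: f = 1.999 × 10^6 PHz ≈ 2.00 × 10^6 PHz.

2.00 × 10^6 PHz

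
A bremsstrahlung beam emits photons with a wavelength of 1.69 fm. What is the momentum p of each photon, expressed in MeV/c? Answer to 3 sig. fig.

734 MeV/c

First convert: λ = 1.69 fm = 1.69 × 10^-15 m.
For a photon p = h/λ, so p = 3.921 × 10^-19 kg·m/s.
Converting to MeV/c: p = 733.6 MeV/c ≈ 734 MeV/c.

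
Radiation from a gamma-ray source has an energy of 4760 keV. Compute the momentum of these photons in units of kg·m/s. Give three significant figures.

(c = 2.99792458e8 m/s, 1 eV = 1.602176634e-19 J.)
First convert: E = 4760 keV = 7.6264e-13 J.
Since p = E/c for a photon, p = 2.544e-21 kg·m/s.
So p ≈ 2.54e-21 kg·m/s.

2.54e-21 kg·m/s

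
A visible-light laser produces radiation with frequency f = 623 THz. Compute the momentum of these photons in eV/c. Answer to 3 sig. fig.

2.58 eV/c

(h = 6.62607015 × 10^-34 J·s, c = 2.99792458 × 10^8 m/s, 1 eV = 1.602176634 × 10^-19 J.)
First convert: f = 623 THz = 6.23 × 10^14 Hz.
The photon relation is p = hf/c, giving p = 1.377 × 10^-27 kg·m/s.
Converting to eV/c: p = 2.577 eV/c ≈ 2.58 eV/c.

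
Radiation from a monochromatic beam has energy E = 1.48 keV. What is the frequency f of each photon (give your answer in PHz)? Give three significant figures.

Use h = 6.62607015·10^-34 J·s, 1 eV = 1.602176634·10^-19 J.
In SI units: E = 1.48 keV = 2.3712·10^-16 J.
The photon relation is f = E/h, giving f = 3.579·10^17 Hz.
Converting to PHz: f = 357.9 PHz ≈ 358 PHz.

358 PHz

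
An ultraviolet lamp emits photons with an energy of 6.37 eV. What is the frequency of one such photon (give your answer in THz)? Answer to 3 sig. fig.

1540 THz

(h = 6.62607015 × 10^-34 J·s, 1 eV = 1.602176634 × 10^-19 J.)
In SI units: E = 6.37 eV = 1.0206 × 10^-18 J.
Since f = E/h for a photon, f = 1.540 × 10^15 Hz.
Converting to THz: f = 1540 THz ≈ 1540 THz.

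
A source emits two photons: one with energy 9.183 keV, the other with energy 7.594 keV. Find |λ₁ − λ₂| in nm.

Using λ = hc/E: λ₁ = 1.3501e-10 m, λ₂ = 1.6327e-10 m.
|Δλ| = |1.3501e-10 − 1.6327e-10| = 2.83e-11 m = 0.0283 nm.

0.0283 nm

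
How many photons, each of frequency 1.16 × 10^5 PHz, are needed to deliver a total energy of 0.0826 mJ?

1.07 × 10^9 photons

Per-photon energy: E = 7.686 × 10^-14 J (from frequency = 1.16 × 10^5 PHz).
N = E_total / E_photon = 8.26 × 10^-5 J / 7.686 × 10^-14 J = 1.07 × 10^9.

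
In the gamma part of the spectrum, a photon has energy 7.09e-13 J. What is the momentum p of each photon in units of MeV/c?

4.43 MeV/c

Apply p = E/c: p = 2.365e-21 kg·m/s.
Converting to MeV/c: p = 4.425 MeV/c ≈ 4.43 MeV/c.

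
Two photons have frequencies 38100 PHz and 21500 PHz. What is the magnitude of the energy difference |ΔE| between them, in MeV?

0.0687 MeV

Using E = hf: E₁ = 2.525 × 10^-14 J, E₂ = 1.425 × 10^-14 J.
|ΔE| = |2.525 × 10^-14 − 1.425 × 10^-14| = 1.10 × 10^-14 J = 0.0687 MeV.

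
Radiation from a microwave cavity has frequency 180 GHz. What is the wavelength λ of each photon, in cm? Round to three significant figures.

Use c = 2.99792458 × 10^8 m/s.
Convert to SI: f = 180 GHz = 1.8 × 10^11 Hz.
For a photon λ = c/f, so λ = 0.001666 m.
Converting to cm: λ = 0.1666 cm ≈ 0.167 cm.

0.167 cm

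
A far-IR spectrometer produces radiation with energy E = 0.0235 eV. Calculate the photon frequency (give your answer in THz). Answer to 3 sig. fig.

5.68 THz

(h = 6.62607015e-34 J·s, 1 eV = 1.602176634e-19 J.)
In SI units: E = 0.0235 eV = 3.7651e-21 J.
The photon relation is f = E/h, giving f = 5.682e12 Hz.
Converting to THz: f = 5.682 THz ≈ 5.68 THz.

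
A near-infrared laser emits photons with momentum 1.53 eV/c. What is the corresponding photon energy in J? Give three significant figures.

2.45 × 10^-19 J

In SI units: p = 1.53 eV/c = 8.1768 × 10^-28 kg·m/s.
The photon relation is E = pc, giving E = 2.451 × 10^-19 J.
So E ≈ 2.45 × 10^-19 J.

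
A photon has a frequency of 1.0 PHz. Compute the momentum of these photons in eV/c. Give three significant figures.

First convert: f = 1.0 PHz = 1.0 × 10^15 Hz.
The photon relation is p = hf/c, giving p = 2.210 × 10^-27 kg·m/s.
Converting to eV/c: p = 4.136 eV/c ≈ 4.14 eV/c.

4.14 eV/c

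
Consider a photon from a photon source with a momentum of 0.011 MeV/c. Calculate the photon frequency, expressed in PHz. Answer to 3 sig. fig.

First convert: p = 0.011 MeV/c = 5.8787e-24 kg·m/s.
Apply f = pc/h: f = 2.660e18 Hz.
Converting to PHz: f = 2660 PHz ≈ 2660 PHz.

2660 PHz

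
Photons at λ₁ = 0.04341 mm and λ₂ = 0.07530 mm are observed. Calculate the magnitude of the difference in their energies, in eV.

0.0121 eV

Using E = hc/λ: E₁ = 4.5760 × 10^-21 J, E₂ = 2.6380 × 10^-21 J.
|ΔE| = |4.5760 × 10^-21 − 2.6380 × 10^-21| = 1.94 × 10^-21 J = 0.0121 eV.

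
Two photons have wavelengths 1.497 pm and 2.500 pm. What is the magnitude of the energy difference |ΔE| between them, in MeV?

Using E = hc/λ: E₁ = 1.3270·10^-13 J, E₂ = 7.9458·10^-14 J.
|ΔE| = |1.3270·10^-13 − 7.9458·10^-14| = 5.32·10^-14 J = 0.332 MeV.

0.332 MeV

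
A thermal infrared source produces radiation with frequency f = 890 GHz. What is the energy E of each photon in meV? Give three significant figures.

3.68 meV

(h = 6.62607015e-34 J·s, 1 eV = 1.602176634e-19 J.)
Convert to SI: f = 890 GHz = 8.9e11 Hz.
For a photon E = hf, so E = 5.897e-22 J.
Converting to meV: E = 3.681 meV ≈ 3.68 meV.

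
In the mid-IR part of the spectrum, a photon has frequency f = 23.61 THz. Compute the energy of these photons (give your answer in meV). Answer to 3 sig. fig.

Take h = 6.62607015 × 10^-34 J·s, 1 eV = 1.602176634 × 10^-19 J.
First convert: f = 23.61 THz = 2.361 × 10^13 Hz.
The photon relation is E = hf, giving E = 1.564 × 10^-20 J.
Converting to meV: E = 97.64 meV ≈ 97.6 meV.

97.6 meV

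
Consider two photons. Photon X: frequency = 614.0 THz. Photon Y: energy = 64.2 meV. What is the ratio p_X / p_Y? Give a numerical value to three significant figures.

p_X = 1.357 × 10^-27 kg·m/s (from frequency = 614.0 THz, via p = hf/c).
p_Y = 3.431 × 10^-29 kg·m/s (from energy = 64.2 meV, via p = E/c).
Ratio = 1.357 × 10^-27 / 3.431 × 10^-29 = 39.6.

39.6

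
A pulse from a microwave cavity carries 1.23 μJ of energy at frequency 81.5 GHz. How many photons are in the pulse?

2.28 × 10^16 photons

Per-photon energy: E = 5.400 × 10^-23 J (from frequency = 81.5 GHz).
N = E_total / E_photon = 1.23 × 10^-6 J / 5.400 × 10^-23 J = 2.28 × 10^16.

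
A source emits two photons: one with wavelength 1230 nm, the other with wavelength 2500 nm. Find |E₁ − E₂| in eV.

Using E = hc/λ: E₁ = 1.615 × 10^-19 J, E₂ = 7.946 × 10^-20 J.
|ΔE| = |1.615 × 10^-19 − 7.946 × 10^-20| = 8.20 × 10^-20 J = 0.512 eV.

0.512 eV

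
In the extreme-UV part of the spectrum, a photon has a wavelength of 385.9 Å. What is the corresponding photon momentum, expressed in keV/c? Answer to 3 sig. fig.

0.0321 keV/c

Use h = 6.62607015e-34 J·s, c = 2.99792458e8 m/s, 1 eV = 1.602176634e-19 J.
Convert to SI: λ = 385.9 Å = 3.859e-8 m.
Apply p = h/λ: p = 1.717e-26 kg·m/s.
Converting to keV/c: p = 0.03213 keV/c ≈ 0.0321 keV/c.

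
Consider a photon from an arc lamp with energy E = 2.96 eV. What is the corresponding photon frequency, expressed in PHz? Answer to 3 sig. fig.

0.716 PHz

(h = 6.62607015e-34 J·s, 1 eV = 1.602176634e-19 J.)
Convert to SI: E = 2.96 eV = 4.7424e-19 J.
For a photon f = E/h, so f = 7.157e14 Hz.
Converting to PHz: f = 0.7157 PHz ≈ 0.716 PHz.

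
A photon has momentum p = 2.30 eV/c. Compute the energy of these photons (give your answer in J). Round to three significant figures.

(c = 2.99792458 × 10^8 m/s, 1 eV = 1.602176634 × 10^-19 J.)
First convert: p = 2.30 eV/c = 1.2292 × 10^-27 kg·m/s.
The photon relation is E = pc, giving E = 3.685 × 10^-19 J.
So E ≈ 3.69 × 10^-19 J.

3.69 × 10^-19 J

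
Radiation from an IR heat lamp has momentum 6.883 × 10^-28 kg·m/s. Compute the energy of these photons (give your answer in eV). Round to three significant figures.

1.29 eV

Use c = 2.99792458 × 10^8 m/s, 1 eV = 1.602176634 × 10^-19 J.
For a photon E = pc, so E = 2.063 × 10^-19 J.
Converting to eV: E = 1.288 eV ≈ 1.29 eV.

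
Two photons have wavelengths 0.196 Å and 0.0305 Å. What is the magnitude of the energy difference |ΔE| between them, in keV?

Using E = hc/λ: E₁ = 1.013e-14 J, E₂ = 6.513e-14 J.
|ΔE| = |1.013e-14 − 6.513e-14| = 5.50e-14 J = 343 keV.

343 keV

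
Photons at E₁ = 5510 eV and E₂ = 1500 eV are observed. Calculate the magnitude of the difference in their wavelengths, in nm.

0.602 nm

Using λ = hc/E: λ₁ = 2.250e-10 m, λ₂ = 8.266e-10 m.
|Δλ| = |2.250e-10 − 8.266e-10| = 6.02e-10 m = 0.602 nm.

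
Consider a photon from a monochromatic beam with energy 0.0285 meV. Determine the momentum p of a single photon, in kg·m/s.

1.52e-32 kg·m/s

In SI units: E = 0.0285 meV = 4.5662e-24 J.
Since p = E/c for a photon, p = 1.523e-32 kg·m/s.
So p ≈ 1.52e-32 kg·m/s.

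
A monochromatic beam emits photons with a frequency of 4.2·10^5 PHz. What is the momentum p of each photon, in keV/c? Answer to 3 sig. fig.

1740 keV/c

(h = 6.62607015·10^-34 J·s, c = 2.99792458·10^8 m/s, 1 eV = 1.602176634·10^-19 J.)
Convert to SI: f = 4.2·10^5 PHz = 4.2·10^20 Hz.
Apply p = hf/c: p = 9.283·10^-22 kg·m/s.
Converting to keV/c: p = 1737 keV/c ≈ 1740 keV/c.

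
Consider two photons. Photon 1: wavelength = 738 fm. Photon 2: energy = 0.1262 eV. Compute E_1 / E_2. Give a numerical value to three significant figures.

1.33 × 10^7

E_1 = 2.692 × 10^-13 J (from wavelength = 738 fm, via E = hc/λ).
E_2 = 2.022 × 10^-20 J (from energy = 0.1262 eV, via E given directly).
Ratio = 2.692 × 10^-13 / 2.022 × 10^-20 = 1.33 × 10^7.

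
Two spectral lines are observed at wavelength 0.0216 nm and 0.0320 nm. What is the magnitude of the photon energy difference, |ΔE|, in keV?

Using E = hc/λ: E₁ = 9.197e-15 J, E₂ = 6.208e-15 J.
|ΔE| = |9.197e-15 − 6.208e-15| = 2.99e-15 J = 18.7 keV.

18.7 keV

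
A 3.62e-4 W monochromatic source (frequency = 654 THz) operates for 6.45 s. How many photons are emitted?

5.39e15 photons

Total energy: E_total = P·t = 3.62e-4 × 6.45 = 0.002335 J.
Per-photon energy: E = 4.333e-19 J.
N = E_total / E_photon = 5.39e15.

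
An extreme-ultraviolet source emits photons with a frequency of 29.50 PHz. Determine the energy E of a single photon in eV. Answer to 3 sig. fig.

122 eV

(h = 6.62607015 × 10^-34 J·s, 1 eV = 1.602176634 × 10^-19 J.)
Convert to SI: f = 29.50 PHz = 2.950 × 10^16 Hz.
Apply E = hf: E = 1.955 × 10^-17 J.
Converting to eV: E = 122.0 eV ≈ 122 eV.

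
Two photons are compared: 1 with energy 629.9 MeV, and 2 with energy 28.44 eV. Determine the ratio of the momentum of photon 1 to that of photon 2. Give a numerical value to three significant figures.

2.21 × 10^7

p_1 = 3.366 × 10^-19 kg·m/s (from energy = 629.9 MeV, via p = E/c).
p_2 = 1.520 × 10^-26 kg·m/s (from energy = 28.44 eV, via p = E/c).
Ratio = 3.366 × 10^-19 / 1.520 × 10^-26 = 2.21 × 10^7.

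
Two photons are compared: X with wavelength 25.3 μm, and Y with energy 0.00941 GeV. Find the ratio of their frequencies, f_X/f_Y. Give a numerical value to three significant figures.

f_X = 1.185 × 10^13 Hz (from wavelength = 25.3 μm, via f = c/λ).
f_Y = 2.275 × 10^21 Hz (from energy = 0.00941 GeV, via f = E/h).
Ratio = 1.185 × 10^13 / 2.275 × 10^21 = 5.21 × 10^-9.

5.21 × 10^-9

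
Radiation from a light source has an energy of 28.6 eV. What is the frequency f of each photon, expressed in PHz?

In SI units: E = 28.6 eV = 4.5822e-18 J.
The photon relation is f = E/h, giving f = 6.915e15 Hz.
Converting to PHz: f = 6.915 PHz ≈ 6.92 PHz.

6.92 PHz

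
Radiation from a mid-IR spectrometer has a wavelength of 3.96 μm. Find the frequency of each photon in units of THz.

In SI units: λ = 3.96 μm = 3.96e-6 m.
Apply f = c/λ: f = 7.571e13 Hz.
Converting to THz: f = 75.71 THz ≈ 75.7 THz.

75.7 THz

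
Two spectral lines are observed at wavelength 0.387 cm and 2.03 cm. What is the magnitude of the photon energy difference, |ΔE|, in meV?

Using E = hc/λ: E₁ = 5.133·10^-23 J, E₂ = 9.785·10^-24 J.
|ΔE| = |5.133·10^-23 − 9.785·10^-24| = 4.15·10^-23 J = 0.259 meV.

0.259 meV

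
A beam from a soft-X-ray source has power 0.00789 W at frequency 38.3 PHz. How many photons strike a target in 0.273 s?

8.49 × 10^13 photons

Total energy: E_total = P·t = 0.00789 × 0.273 = 0.002154 J.
Per-photon energy: E = 2.538 × 10^-17 J.
N = E_total / E_photon = 8.49 × 10^13.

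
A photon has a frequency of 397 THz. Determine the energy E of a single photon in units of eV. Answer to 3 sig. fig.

Take h = 6.62607015 × 10^-34 J·s, 1 eV = 1.602176634 × 10^-19 J.
Convert to SI: f = 397 THz = 3.97 × 10^14 Hz.
For a photon E = hf, so E = 2.631 × 10^-19 J.
Converting to eV: E = 1.642 eV ≈ 1.64 eV.

1.64 eV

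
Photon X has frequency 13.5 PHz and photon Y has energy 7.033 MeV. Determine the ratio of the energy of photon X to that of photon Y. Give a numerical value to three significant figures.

7.94 × 10^-6

E_X = 8.945 × 10^-18 J (from frequency = 13.5 PHz, via E = hf).
E_Y = 1.127 × 10^-12 J (from energy = 7.033 MeV, via E given directly).
Ratio = 8.945 × 10^-18 / 1.127 × 10^-12 = 7.94 × 10^-6.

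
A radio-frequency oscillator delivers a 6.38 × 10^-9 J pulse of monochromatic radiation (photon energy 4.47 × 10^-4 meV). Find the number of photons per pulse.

8.91 × 10^16 photons

Per-photon energy: E = 7.162 × 10^-26 J (from energy = 4.47 × 10^-4 meV).
N = E_total / E_photon = 6.38 × 10^-9 J / 7.162 × 10^-26 J = 8.91 × 10^16.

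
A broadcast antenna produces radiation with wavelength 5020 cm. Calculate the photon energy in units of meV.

2.47 × 10^-5 meV

(h = 6.62607015 × 10^-34 J·s, c = 2.99792458 × 10^8 m/s, 1 eV = 1.602176634 × 10^-19 J.)
First convert: λ = 5020 cm = 50.2 m.
For a photon E = hc/λ, so E = 3.957 × 10^-27 J.
Converting to meV: E = 2.470 × 10^-5 meV ≈ 2.47 × 10^-5 meV.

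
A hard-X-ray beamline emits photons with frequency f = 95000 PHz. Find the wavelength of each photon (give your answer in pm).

Convert to SI: f = 95000 PHz = 9.50e19 Hz.
Apply λ = c/f: λ = 3.156e-12 m.
Converting to pm: λ = 3.156 pm ≈ 3.16 pm.

3.16 pm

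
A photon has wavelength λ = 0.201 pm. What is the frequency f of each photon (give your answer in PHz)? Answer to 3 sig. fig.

1.49·10^6 PHz

First convert: λ = 0.201 pm = 2.01·10^-13 m.
Apply f = c/λ: f = 1.492·10^21 Hz.
Converting to PHz: f = 1.492·10^6 PHz ≈ 1.49·10^6 PHz.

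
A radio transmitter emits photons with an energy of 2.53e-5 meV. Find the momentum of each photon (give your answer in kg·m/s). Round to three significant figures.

1.35e-35 kg·m/s

Take c = 2.99792458e8 m/s, 1 eV = 1.602176634e-19 J.
Convert to SI: E = 2.53e-5 meV = 4.0535e-27 J.
For a photon p = E/c, so p = 1.352e-35 kg·m/s.
So p ≈ 1.35e-35 kg·m/s.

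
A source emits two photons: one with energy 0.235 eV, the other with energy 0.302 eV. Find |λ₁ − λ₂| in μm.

1.17 μm

Using λ = hc/E: λ₁ = 5.276 × 10^-6 m, λ₂ = 4.105 × 10^-6 m.
|Δλ| = |5.276 × 10^-6 − 4.105 × 10^-6| = 1.17 × 10^-6 m = 1.17 μm.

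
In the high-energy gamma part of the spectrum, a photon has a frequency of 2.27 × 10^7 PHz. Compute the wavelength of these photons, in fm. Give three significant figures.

Convert to SI: f = 2.27 × 10^7 PHz = 2.27 × 10^22 Hz.
For a photon λ = c/f, so λ = 1.321 × 10^-14 m.
Converting to fm: λ = 13.21 fm ≈ 13.2 fm.

13.2 fm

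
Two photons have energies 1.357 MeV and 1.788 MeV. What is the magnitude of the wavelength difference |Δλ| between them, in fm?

Using λ = hc/E: λ₁ = 9.1366·10^-13 m, λ₂ = 6.9342·10^-13 m.
|Δλ| = |9.1366·10^-13 − 6.9342·10^-13| = 2.20·10^-13 m = 220 fm.

220 fm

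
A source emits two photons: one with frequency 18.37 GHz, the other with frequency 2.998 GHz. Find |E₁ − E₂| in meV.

Using E = hf: E₁ = 1.2172 × 10^-23 J, E₂ = 1.9865 × 10^-24 J.
|ΔE| = |1.2172 × 10^-23 − 1.9865 × 10^-24| = 1.02 × 10^-23 J = 0.0636 meV.

0.0636 meV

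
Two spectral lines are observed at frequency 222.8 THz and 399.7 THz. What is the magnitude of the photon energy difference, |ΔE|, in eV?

0.732 eV

Using E = hf: E₁ = 1.4763 × 10^-19 J, E₂ = 2.6484 × 10^-19 J.
|ΔE| = |1.4763 × 10^-19 − 2.6484 × 10^-19| = 1.17 × 10^-19 J = 0.732 eV.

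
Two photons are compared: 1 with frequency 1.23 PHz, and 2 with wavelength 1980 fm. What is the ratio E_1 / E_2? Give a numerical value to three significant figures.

E_1 = 8.150 × 10^-19 J (from frequency = 1.23 PHz, via E = hf).
E_2 = 1.003 × 10^-13 J (from wavelength = 1980 fm, via E = hc/λ).
Ratio = 8.150 × 10^-19 / 1.003 × 10^-13 = 8.12 × 10^-6.

8.12 × 10^-6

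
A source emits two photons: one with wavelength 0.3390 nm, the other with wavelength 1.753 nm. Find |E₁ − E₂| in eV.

2950 eV

Using E = hc/λ: E₁ = 5.8597e-16 J, E₂ = 1.1332e-16 J.
|ΔE| = |5.8597e-16 − 1.1332e-16| = 4.73e-16 J = 2950 eV.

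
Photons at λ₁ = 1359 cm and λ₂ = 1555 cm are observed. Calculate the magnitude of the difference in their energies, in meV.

1.15·10^-5 meV

Using E = hc/λ: E₁ = 1.4617·10^-26 J, E₂ = 1.2775·10^-26 J.
|ΔE| = |1.4617·10^-26 − 1.2775·10^-26| = 1.84·10^-27 J = 1.15·10^-5 meV.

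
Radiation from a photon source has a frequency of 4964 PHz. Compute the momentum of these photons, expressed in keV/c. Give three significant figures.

20.5 keV/c

First convert: f = 4964 PHz = 4.964e18 Hz.
Since p = hf/c for a photon, p = 1.097e-23 kg·m/s.
Converting to keV/c: p = 20.53 keV/c ≈ 20.5 keV/c.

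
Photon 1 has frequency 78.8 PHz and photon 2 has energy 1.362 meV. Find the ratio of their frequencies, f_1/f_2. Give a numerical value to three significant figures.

2.39e5

f_1 = 7.880e16 Hz (from frequency = 78.8 PHz, via f given directly).
f_2 = 3.293e11 Hz (from energy = 1.362 meV, via f = E/h).
Ratio = 7.880e16 / 3.293e11 = 2.39e5.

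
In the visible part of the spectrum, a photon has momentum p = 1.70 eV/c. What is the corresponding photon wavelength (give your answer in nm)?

729 nm

Use h = 6.62607015 × 10^-34 J·s, c = 2.99792458 × 10^8 m/s, 1 eV = 1.602176634 × 10^-19 J.
First convert: p = 1.70 eV/c = 9.0853 × 10^-28 kg·m/s.
For a photon λ = h/p, so λ = 7.293 × 10^-7 m.
Converting to nm: λ = 729.3 nm ≈ 729 nm.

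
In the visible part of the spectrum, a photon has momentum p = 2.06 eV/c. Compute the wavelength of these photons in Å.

In SI units: p = 2.06 eV/c = 1.1009 × 10^-27 kg·m/s.
Since λ = h/p for a photon, λ = 6.019 × 10^-7 m.
Converting to Å: λ = 6019 Å ≈ 6020 Å.

6020 Å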